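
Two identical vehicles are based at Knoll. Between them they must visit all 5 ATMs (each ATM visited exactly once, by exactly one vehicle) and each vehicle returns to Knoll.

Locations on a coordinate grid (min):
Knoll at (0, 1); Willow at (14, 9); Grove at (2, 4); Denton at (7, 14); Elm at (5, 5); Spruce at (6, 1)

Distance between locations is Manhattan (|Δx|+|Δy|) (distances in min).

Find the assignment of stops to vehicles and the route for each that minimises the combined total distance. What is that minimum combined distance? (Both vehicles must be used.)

Try each way of splitting the stops between the two vehicles (each non-empty) and, for each split, find the best tour for each vehicle:
  {Willow} + {Grove, Denton, Elm, Spruce}: 44 + 40 = 84
  {Grove} + {Willow, Denton, Elm, Spruce}: 10 + 54 = 64
  {Willow, Grove} + {Denton, Elm, Spruce}: 44 + 40 = 84
  {Denton} + {Willow, Grove, Elm, Spruce}: 40 + 44 = 84
  {Willow, Denton} + {Grove, Elm, Spruce}: 54 + 20 = 74
  {Grove, Denton} + {Willow, Elm, Spruce}: 40 + 44 = 84
  … (15 splits in total)
Best: vehicle 1 Knoll → Grove → Knoll = 10; vehicle 2 Knoll → Elm → Willow → Denton → Spruce → Knoll = 54; combined 64.

Minimum combined distance: 64 min.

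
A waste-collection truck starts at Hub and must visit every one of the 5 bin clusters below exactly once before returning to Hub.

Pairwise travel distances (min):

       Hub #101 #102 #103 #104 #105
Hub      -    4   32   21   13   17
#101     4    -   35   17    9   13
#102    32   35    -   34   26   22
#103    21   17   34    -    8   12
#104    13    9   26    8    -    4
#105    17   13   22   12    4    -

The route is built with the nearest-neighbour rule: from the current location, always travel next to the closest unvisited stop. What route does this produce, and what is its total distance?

Total distance 95 min via the nearest-neighbour route Hub → #101 → #104 → #105 → #103 → #102 → Hub.

From Hub: distances to unvisited — #101=4, #104=13, #105=17, #103=21, #102=32. Nearest is #101 (4).
From #101: distances to unvisited — #104=9, #105=13, #103=17, #102=35. Nearest is #104 (9).
From #104: distances to unvisited — #105=4, #103=8, #102=26. Nearest is #105 (4).
From #105: distances to unvisited — #103=12, #102=22. Nearest is #103 (12).
From #103: distances to unvisited — #102=34. Nearest is #102 (34).
Return #102→Hub: 32.
Total = 4 + 9 + 4 + 12 + 34 + 32 = 95.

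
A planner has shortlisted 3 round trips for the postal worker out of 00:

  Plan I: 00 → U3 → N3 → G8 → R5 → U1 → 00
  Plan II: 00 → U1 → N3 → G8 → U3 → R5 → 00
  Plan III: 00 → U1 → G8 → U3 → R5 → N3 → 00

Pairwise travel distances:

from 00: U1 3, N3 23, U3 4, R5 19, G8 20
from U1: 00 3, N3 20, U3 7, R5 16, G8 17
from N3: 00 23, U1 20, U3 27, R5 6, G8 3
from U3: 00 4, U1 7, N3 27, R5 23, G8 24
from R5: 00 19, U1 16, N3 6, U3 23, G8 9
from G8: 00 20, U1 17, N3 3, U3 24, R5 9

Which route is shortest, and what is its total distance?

Plan I: 4 + 27 + 3 + 9 + 16 + 3 = 62
Plan II: 3 + 20 + 3 + 24 + 23 + 19 = 92
Plan III: 3 + 17 + 24 + 23 + 6 + 23 = 96

62 — Plan I is the shortest.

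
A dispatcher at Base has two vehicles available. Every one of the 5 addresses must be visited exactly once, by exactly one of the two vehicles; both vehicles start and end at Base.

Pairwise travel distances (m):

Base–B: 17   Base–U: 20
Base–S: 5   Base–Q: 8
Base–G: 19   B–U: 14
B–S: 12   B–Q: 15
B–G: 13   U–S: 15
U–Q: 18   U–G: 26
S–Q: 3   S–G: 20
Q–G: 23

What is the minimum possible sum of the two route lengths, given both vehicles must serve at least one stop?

82 m — the smallest possible combined total.

Check every non-empty split of the stops between the two vehicles; for each half take its own optimal tour:
  {B} + {U, S, Q, G}: 34 + 71 = 105
  {U} + {B, S, Q, G}: 40 + 55 = 95
  {B, U} + {S, Q, G}: 51 + 50 = 101
  {S} + {B, U, Q, G}: 10 + 72 = 82
  {B, S} + {U, Q, G}: 34 + 71 = 105
  {U, S} + {B, Q, G}: 40 + 55 = 95
  … (15 splits in total)
Best: vehicle 1 Base → S → Base = 10; vehicle 2 Base → Q → U → B → G → Base = 72; combined 82.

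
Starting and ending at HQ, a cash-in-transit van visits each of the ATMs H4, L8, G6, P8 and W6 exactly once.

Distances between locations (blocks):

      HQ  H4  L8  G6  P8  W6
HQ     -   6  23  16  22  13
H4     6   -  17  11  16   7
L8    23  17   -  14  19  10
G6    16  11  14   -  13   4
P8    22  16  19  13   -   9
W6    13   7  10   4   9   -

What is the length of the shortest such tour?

71 blocks — the shortest possible round trip.

There are 60 distinct closed tours to check (reversals are equivalent).
HQ→H4→L8→G6→P8→W6→HQ: 6+17+14+13+9+13 = 72
HQ→H4→L8→G6→W6→P8→HQ: 6+17+14+4+9+22 = 72
HQ→H4→L8→P8→G6→W6→HQ: 6+17+19+13+4+13 = 72
HQ→H4→L8→P8→W6→G6→HQ: 6+17+19+9+4+16 = 71
HQ→H4→L8→W6→G6→P8→HQ: 6+17+10+4+13+22 = 72
HQ→H4→L8→W6→P8→G6→HQ: 6+17+10+9+13+16 = 71
HQ→H4→G6→L8→P8→W6→HQ: 6+11+14+19+9+13 = 72
HQ→H4→G6→L8→W6→P8→HQ: 6+11+14+10+9+22 = 72
HQ→H4→G6→P8→L8→W6→HQ: 6+11+13+19+10+13 = 72
HQ→H4→G6→P8→W6→L8→HQ: 6+11+13+9+10+23 = 72
HQ→H4→G6→W6→L8→P8→HQ: 6+11+4+10+19+22 = 72
HQ→H4→G6→W6→P8→L8→HQ: 6+11+4+9+19+23 = 72
HQ→H4→P8→L8→G6→W6→HQ: 6+16+19+14+4+13 = 72
HQ→H4→P8→L8→W6→G6→HQ: 6+16+19+10+4+16 = 71
… (46 more)
The minimum is 71.
One optimal route: HQ → H4 → L8 → P8 → W6 → G6 → HQ (or its reverse).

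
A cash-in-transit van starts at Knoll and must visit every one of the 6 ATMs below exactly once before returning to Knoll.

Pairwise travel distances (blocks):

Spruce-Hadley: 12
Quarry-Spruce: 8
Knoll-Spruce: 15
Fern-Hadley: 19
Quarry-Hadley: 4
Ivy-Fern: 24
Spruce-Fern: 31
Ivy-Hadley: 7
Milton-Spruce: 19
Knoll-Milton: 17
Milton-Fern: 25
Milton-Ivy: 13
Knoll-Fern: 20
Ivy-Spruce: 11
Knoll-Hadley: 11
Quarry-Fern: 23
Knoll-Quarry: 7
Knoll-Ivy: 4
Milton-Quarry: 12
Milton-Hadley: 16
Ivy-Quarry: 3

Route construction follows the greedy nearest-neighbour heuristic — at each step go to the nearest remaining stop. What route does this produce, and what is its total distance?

Nearest-neighbour total = 87 blocks; route Knoll → Ivy → Quarry → Hadley → Spruce → Milton → Fern → Knoll.

Knoll → [Ivy:4 / Quarry:7 / Hadley:11 / Spruce:15 / Milton:17 / Fern:20] → Ivy (4)
Ivy → [Quarry:3 / Hadley:7 / Spruce:11 / Milton:13 / Fern:24] → Quarry (3)
Quarry → [Hadley:4 / Spruce:8 / Milton:12 / Fern:23] → Hadley (4)
Hadley → [Spruce:12 / Milton:16 / Fern:19] → Spruce (12)
Spruce → [Milton:19 / Fern:31] → Milton (19)
Milton → [Fern:25] → Fern (25)
Return Fern→Knoll: 20.
Total = 4 + 3 + 4 + 12 + 19 + 25 + 20 = 87.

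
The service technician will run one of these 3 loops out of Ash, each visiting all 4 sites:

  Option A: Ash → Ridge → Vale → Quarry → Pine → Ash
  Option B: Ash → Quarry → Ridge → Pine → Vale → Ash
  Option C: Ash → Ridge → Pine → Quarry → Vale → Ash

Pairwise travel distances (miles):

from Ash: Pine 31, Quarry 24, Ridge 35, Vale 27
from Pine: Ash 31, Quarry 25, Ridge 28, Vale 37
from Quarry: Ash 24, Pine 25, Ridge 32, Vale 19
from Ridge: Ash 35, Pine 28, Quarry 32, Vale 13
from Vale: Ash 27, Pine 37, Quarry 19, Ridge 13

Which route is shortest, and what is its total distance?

123 miles — Option A is the shortest.

Option A: 35 + 13 + 19 + 25 + 31 = 123
Option B: 24 + 32 + 28 + 37 + 27 = 148
Option C: 35 + 28 + 25 + 19 + 27 = 134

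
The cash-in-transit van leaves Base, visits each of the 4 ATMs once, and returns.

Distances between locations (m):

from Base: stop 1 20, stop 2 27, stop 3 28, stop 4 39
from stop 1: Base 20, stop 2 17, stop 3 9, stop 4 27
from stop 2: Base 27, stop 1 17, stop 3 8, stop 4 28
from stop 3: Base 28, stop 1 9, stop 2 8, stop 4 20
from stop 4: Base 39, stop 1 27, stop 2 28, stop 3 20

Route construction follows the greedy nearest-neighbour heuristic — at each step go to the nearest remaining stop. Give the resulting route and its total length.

At Base the remaining stops are stop 1 20, stop 2 27, stop 3 28, stop 4 39; go to stop 1.
At stop 1 the remaining stops are stop 3 9, stop 2 17, stop 4 27; go to stop 3.
At stop 3 the remaining stops are stop 2 8, stop 4 20; go to stop 2.
At stop 2 the remaining stops are stop 4 28; go to stop 4.
Return stop 4→Base: 39.
Total = 20 + 9 + 8 + 28 + 39 = 104.

Total distance 104 m via the nearest-neighbour route Base → stop 1 → stop 3 → stop 2 → stop 4 → Base.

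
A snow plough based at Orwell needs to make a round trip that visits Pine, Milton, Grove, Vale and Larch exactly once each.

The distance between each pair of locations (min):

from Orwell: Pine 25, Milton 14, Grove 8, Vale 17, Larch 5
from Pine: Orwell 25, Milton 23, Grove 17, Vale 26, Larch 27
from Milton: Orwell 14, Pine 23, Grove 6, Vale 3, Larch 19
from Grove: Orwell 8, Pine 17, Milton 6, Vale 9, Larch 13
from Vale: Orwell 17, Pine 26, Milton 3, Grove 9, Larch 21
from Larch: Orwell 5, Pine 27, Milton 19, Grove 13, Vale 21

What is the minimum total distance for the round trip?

Shortest round trip = 75 min.

With 5 stops there are 5!/2 = 60 distinct round trips (a route and its reverse cost the same).
Orwell-Pine-Milton-Grove-Vale-Larch-Orwell: 25+23+6+9+21+5 = 89
Orwell-Pine-Milton-Grove-Larch-Vale-Orwell: 25+23+6+13+21+17 = 105
Orwell-Pine-Milton-Vale-Grove-Larch-Orwell: 25+23+3+9+13+5 = 78
Orwell-Pine-Milton-Vale-Larch-Grove-Orwell: 25+23+3+21+13+8 = 93
Orwell-Pine-Milton-Larch-Grove-Vale-Orwell: 25+23+19+13+9+17 = 106
Orwell-Pine-Milton-Larch-Vale-Grove-Orwell: 25+23+19+21+9+8 = 105
Orwell-Pine-Grove-Milton-Vale-Larch-Orwell: 25+17+6+3+21+5 = 77
Orwell-Pine-Grove-Milton-Larch-Vale-Orwell: 25+17+6+19+21+17 = 105
Orwell-Pine-Grove-Vale-Milton-Larch-Orwell: 25+17+9+3+19+5 = 78
Orwell-Pine-Grove-Vale-Larch-Milton-Orwell: 25+17+9+21+19+14 = 105
Orwell-Pine-Grove-Larch-Milton-Vale-Orwell: 25+17+13+19+3+17 = 94
Orwell-Pine-Grove-Larch-Vale-Milton-Orwell: 25+17+13+21+3+14 = 93
Orwell-Pine-Vale-Milton-Grove-Larch-Orwell: 25+26+3+6+13+5 = 78
Orwell-Pine-Vale-Milton-Larch-Grove-Orwell: 25+26+3+19+13+8 = 94
… (46 more)
Orwell-Milton-Vale-Grove-Pine-Larch-Orwell: 14+3+9+17+27+5 = 75  ← best
The minimum is 75.
One optimal route: Orwell → Milton → Vale → Grove → Pine → Larch → Orwell (or its reverse).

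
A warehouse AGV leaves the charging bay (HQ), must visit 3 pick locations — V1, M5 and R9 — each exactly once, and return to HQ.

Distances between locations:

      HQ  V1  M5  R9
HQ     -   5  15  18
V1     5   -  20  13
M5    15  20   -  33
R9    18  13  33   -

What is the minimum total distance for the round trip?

There are 3 distinct closed tours to check (reversals are equivalent).
HQ → V1 → M5 → R9 → HQ: 5+20+33+18 = 76
HQ → V1 → R9 → M5 → HQ: 5+13+33+15 = 66
HQ → M5 → V1 → R9 → HQ: 15+20+13+18 = 66
The minimum is 66.
One optimal route: HQ → V1 → R9 → M5 → HQ (or its reverse).

66 — the shortest possible round trip.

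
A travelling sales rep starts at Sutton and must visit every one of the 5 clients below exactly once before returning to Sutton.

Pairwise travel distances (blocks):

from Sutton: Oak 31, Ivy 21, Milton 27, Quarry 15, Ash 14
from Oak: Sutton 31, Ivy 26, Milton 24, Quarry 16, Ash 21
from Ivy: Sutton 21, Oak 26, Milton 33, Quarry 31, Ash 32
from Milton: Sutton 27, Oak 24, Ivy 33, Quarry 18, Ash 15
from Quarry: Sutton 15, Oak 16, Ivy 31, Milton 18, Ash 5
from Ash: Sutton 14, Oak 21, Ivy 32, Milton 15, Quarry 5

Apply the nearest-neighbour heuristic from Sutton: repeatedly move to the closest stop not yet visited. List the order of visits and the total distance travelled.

At Sutton the remaining stops are Ash 14, Quarry 15, Ivy 21, Milton 27, Oak 31; go to Ash.
At Ash the remaining stops are Quarry 5, Milton 15, Oak 21, Ivy 32; go to Quarry.
At Quarry the remaining stops are Oak 16, Milton 18, Ivy 31; go to Oak.
At Oak the remaining stops are Milton 24, Ivy 26; go to Milton.
At Milton the remaining stops are Ivy 33; go to Ivy.
Return Ivy→Sutton: 21.
Total = 14 + 5 + 16 + 24 + 33 + 21 = 113.

113 blocks along Sutton → Ash → Quarry → Oak → Milton → Ivy → Sutton.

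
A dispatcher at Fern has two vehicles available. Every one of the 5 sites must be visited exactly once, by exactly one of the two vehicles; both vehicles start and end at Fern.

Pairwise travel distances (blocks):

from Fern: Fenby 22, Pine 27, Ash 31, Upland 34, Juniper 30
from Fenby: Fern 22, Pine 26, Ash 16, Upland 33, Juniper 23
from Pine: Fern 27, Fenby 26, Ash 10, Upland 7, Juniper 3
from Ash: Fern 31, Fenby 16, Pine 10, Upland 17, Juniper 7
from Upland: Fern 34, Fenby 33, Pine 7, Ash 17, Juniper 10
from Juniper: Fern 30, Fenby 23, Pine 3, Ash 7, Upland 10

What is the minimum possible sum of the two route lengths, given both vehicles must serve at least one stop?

Minimum combined distance: 126 blocks.

There are 2^4 − 1 = 15 ways to divide the 5 stops into two non-empty groups. For each, the best each vehicle can do is its own shortest tour through its group:
  {Fenby} + {Pine, Ash, Upland, Juniper}: 44 + 82 = 126
  {Pine} + {Fenby, Ash, Upland, Juniper}: 54 + 89 = 143
  {Fenby, Pine} + {Ash, Upland, Juniper}: 75 + 82 = 157
  {Ash} + {Fenby, Pine, Upland, Juniper}: 62 + 89 = 151
  {Fenby, Ash} + {Pine, Upland, Juniper}: 69 + 74 = 143
  {Pine, Ash} + {Fenby, Upland, Juniper}: 68 + 89 = 157
  … (15 splits in total)
Best: vehicle 1 Fern → Fenby → Fern = 44; vehicle 2 Fern → Pine → Upland → Juniper → Ash → Fern = 82; combined 126.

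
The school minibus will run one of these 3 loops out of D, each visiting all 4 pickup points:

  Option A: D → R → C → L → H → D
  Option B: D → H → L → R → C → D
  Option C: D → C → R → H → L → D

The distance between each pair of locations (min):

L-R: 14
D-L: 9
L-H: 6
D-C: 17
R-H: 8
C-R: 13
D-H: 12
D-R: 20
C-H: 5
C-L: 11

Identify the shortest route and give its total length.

53 min — Option C is the shortest.

Option A: 20 + 13 + 11 + 6 + 12 = 62
Option B: 12 + 6 + 14 + 13 + 17 = 62
Option C: 17 + 13 + 8 + 6 + 9 = 53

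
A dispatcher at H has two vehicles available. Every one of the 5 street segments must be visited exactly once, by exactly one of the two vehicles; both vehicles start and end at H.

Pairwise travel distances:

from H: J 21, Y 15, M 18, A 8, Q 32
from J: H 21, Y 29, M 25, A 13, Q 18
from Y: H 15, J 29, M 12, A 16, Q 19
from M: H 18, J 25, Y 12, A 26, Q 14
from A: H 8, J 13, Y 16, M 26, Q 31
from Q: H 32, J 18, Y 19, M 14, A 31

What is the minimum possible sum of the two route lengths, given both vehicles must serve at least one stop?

There are 2^4 − 1 = 15 ways to divide the 5 stops into two non-empty groups. For each, the best each vehicle can do is its own shortest tour through its group:
  {J} + {Y, M, A, Q}: 42 + 75 = 117
  {Y} + {J, M, A, Q}: 30 + 71 = 101
  {J, Y} + {M, A, Q}: 65 + 71 = 136
  {M} + {J, Y, A, Q}: 36 + 73 = 109
  {J, M} + {Y, A, Q}: 64 + 73 = 137
  {Y, M} + {J, A, Q}: 45 + 71 = 116
  … (15 splits in total)
  {A} + {J, Y, M, Q}: 16 + 80 = 96  ← best
Best: vehicle 1 H → A → H = 16; vehicle 2 H → J → Q → M → Y → H = 80; combined 96.

Minimum combined distance: 96.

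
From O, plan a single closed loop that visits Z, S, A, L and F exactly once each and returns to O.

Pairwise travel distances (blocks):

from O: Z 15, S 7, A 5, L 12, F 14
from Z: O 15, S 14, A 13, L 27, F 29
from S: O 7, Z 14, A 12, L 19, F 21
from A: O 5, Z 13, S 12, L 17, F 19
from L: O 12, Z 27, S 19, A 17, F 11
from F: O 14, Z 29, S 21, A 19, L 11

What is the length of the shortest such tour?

There are 60 distinct closed tours to check (reversals are equivalent).
O - Z - S - A - L - F - O: 15+14+12+17+11+14 = 83
O - Z - S - A - F - L - O: 15+14+12+19+11+12 = 83
O - Z - S - L - A - F - O: 15+14+19+17+19+14 = 98
O - Z - S - L - F - A - O: 15+14+19+11+19+5 = 83
O - Z - S - F - A - L - O: 15+14+21+19+17+12 = 98
O - Z - S - F - L - A - O: 15+14+21+11+17+5 = 83
O - Z - A - S - L - F - O: 15+13+12+19+11+14 = 84
O - Z - A - S - F - L - O: 15+13+12+21+11+12 = 84
O - Z - A - L - S - F - O: 15+13+17+19+21+14 = 99
O - Z - A - L - F - S - O: 15+13+17+11+21+7 = 84
O - Z - A - F - S - L - O: 15+13+19+21+19+12 = 99
O - Z - A - F - L - S - O: 15+13+19+11+19+7 = 84
O - Z - L - S - A - F - O: 15+27+19+12+19+14 = 106
O - Z - L - S - F - A - O: 15+27+19+21+19+5 = 106
… (46 more)
O - S - Z - A - L - F - O: 7+14+13+17+11+14 = 76  ← best
The minimum is 76.
One optimal route: O → S → Z → A → L → F → O (or its reverse).

76 blocks — the shortest possible round trip.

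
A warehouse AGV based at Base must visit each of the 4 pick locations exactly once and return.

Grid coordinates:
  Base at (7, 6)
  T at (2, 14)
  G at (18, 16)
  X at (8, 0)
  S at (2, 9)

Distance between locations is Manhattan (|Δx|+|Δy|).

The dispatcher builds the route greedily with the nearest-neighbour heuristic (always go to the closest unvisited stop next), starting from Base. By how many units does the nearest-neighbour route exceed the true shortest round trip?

From Base: X=7, S=8, T=13, G=21 → choose X (7).
From X: S=15, T=20, G=26 → choose S (15).
From S: T=5, G=23 → choose T (5).
From T: G=18 → choose G (18).
NN route Base → X → S → T → G → Base costs 66.
Optimal: Base → X → G → T → S → Base costs 64 (by enumerating all 12 distinct tours).
Excess = 66 − 64 = 2.

Excess over optimum: 2.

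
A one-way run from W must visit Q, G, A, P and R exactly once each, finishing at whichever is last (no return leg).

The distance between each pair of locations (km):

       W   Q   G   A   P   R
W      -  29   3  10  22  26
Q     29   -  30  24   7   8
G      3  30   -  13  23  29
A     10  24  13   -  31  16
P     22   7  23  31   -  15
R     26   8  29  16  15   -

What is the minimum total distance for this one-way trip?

There are 5! = 120 possible orderings.
W → Q → G → A → P → R: 29+30+13+31+15 = 118
W → Q → G → A → R → P: 29+30+13+16+15 = 103
W → Q → G → P → A → R: 29+30+23+31+16 = 129
W → Q → G → P → R → A: 29+30+23+15+16 = 113
W → Q → G → R → A → P: 29+30+29+16+31 = 135
W → Q → G → R → P → A: 29+30+29+15+31 = 134
W → Q → A → G → P → R: 29+24+13+23+15 = 104
W → Q → A → G → R → P: 29+24+13+29+15 = 110
W → Q → A → P → G → R: 29+24+31+23+29 = 136
W → Q → A → P → R → G: 29+24+31+15+29 = 128
W → Q → A → R → G → P: 29+24+16+29+23 = 121
W → Q → A → R → P → G: 29+24+16+15+23 = 107
W → Q → P → G → A → R: 29+7+23+13+16 = 88
W → Q → P → G → R → A: 29+7+23+29+16 = 104
… (106 more)
W → G → A → R → Q → P: 3+13+16+8+7 = 47  ← best
The minimum is 47.
One shortest path: W → G → A → R → Q → P.

Shortest open route: 47 km.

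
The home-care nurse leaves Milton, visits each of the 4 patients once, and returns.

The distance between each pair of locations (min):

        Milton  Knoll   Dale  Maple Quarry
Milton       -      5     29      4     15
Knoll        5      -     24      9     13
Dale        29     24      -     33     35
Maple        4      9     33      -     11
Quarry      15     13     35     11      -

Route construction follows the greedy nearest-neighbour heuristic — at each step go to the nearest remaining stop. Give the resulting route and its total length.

At Milton the remaining stops are Maple 4, Knoll 5, Quarry 15, Dale 29; go to Maple.
At Maple the remaining stops are Knoll 9, Quarry 11, Dale 33; go to Knoll.
At Knoll the remaining stops are Quarry 13, Dale 24; go to Quarry.
At Quarry the remaining stops are Dale 35; go to Dale.
Return Dale→Milton: 29.
Total = 4 + 9 + 13 + 35 + 29 = 90.

Total distance 90 min via the nearest-neighbour route Milton → Maple → Knoll → Quarry → Dale → Milton.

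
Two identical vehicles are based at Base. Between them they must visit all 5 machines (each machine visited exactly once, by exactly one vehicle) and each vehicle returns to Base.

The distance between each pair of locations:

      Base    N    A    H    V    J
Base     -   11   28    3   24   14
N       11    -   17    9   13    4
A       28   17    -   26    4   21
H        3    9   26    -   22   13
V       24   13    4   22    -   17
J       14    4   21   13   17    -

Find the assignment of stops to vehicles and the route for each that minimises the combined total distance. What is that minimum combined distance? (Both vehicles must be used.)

Check every non-empty split of the stops between the two vehicles; for each half take its own optimal tour:
  {N} + {A, H, V, J}: 22 + 64 = 86
  {A} + {N, H, V, J}: 56 + 56 = 112
  {N, A} + {H, V, J}: 56 + 56 = 112
  {H} + {N, A, V, J}: 6 + 63 = 69
  {N, H} + {A, V, J}: 23 + 63 = 86
  {A, H} + {N, V, J}: 57 + 55 = 112
  … (15 splits in total)
Best: vehicle 1 Base → H → Base = 6; vehicle 2 Base → N → A → V → J → Base = 63; combined 69.

Minimum combined distance: 69.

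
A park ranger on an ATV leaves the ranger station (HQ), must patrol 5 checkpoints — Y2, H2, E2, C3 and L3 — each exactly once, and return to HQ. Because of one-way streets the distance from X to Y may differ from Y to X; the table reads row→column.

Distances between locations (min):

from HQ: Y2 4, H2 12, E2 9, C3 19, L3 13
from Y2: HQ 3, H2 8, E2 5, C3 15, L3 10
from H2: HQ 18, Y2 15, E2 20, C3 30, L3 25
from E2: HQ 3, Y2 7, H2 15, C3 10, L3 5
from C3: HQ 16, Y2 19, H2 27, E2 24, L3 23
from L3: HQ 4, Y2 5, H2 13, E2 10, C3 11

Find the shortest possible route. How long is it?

Shortest round trip = 64 min.

HQ→Y2→H2→E2→C3→L3→HQ: 4+8+20+10+23+4 = 69
HQ→Y2→H2→E2→L3→C3→HQ: 4+8+20+5+11+16 = 64
HQ→Y2→H2→C3→E2→L3→HQ: 4+8+30+24+5+4 = 75
HQ→Y2→H2→C3→L3→E2→HQ: 4+8+30+23+10+3 = 78
HQ→Y2→H2→L3→E2→C3→HQ: 4+8+25+10+10+16 = 73
HQ→Y2→H2→L3→C3→E2→HQ: 4+8+25+11+24+3 = 75
HQ→Y2→E2→H2→C3→L3→HQ: 4+5+15+30+23+4 = 81
HQ→Y2→E2→H2→L3→C3→HQ: 4+5+15+25+11+16 = 76
HQ→Y2→E2→C3→H2→L3→HQ: 4+5+10+27+25+4 = 75
HQ→Y2→E2→C3→L3→H2→HQ: 4+5+10+23+13+18 = 73
HQ→Y2→E2→L3→H2→C3→HQ: 4+5+5+13+30+16 = 73
HQ→Y2→E2→L3→C3→H2→HQ: 4+5+5+11+27+18 = 70
HQ→Y2→C3→H2→E2→L3→HQ: 4+15+27+20+5+4 = 75
HQ→Y2→C3→H2→L3→E2→HQ: 4+15+27+25+10+3 = 84
… (106 more)
The minimum is 64.
One optimal route: HQ → Y2 → H2 → E2 → L3 → C3 → HQ.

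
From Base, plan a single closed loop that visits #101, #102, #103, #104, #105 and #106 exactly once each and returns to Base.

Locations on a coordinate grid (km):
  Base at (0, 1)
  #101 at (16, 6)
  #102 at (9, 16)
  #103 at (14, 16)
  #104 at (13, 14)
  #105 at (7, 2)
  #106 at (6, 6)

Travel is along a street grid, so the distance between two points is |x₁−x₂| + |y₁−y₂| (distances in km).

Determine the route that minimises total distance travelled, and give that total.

64 km — the shortest possible round trip.

There are 360 distinct closed tours to check (reversals are equivalent).
Base - #101 - #102 - #103 - #104 - #105 - #106 - Base: 21+17+5+3+18+5+11 = 80
Base - #101 - #102 - #103 - #104 - #106 - #105 - Base: 21+17+5+3+15+5+8 = 74
Base - #101 - #102 - #103 - #105 - #104 - #106 - Base: 21+17+5+21+18+15+11 = 108
Base - #101 - #102 - #103 - #105 - #106 - #104 - Base: 21+17+5+21+5+15+26 = 110
Base - #101 - #102 - #103 - #106 - #104 - #105 - Base: 21+17+5+18+15+18+8 = 102
Base - #101 - #102 - #103 - #106 - #105 - #104 - Base: 21+17+5+18+5+18+26 = 110
Base - #101 - #102 - #104 - #103 - #105 - #106 - Base: 21+17+6+3+21+5+11 = 84
Base - #101 - #102 - #104 - #103 - #106 - #105 - Base: 21+17+6+3+18+5+8 = 78
… (352 more)
Base - #105 - #101 - #104 - #103 - #102 - #106 - Base: 8+13+11+3+5+13+11 = 64  ← best
The minimum is 64.
One optimal route: Base → #105 → #101 → #104 → #103 → #102 → #106 → Base (or its reverse).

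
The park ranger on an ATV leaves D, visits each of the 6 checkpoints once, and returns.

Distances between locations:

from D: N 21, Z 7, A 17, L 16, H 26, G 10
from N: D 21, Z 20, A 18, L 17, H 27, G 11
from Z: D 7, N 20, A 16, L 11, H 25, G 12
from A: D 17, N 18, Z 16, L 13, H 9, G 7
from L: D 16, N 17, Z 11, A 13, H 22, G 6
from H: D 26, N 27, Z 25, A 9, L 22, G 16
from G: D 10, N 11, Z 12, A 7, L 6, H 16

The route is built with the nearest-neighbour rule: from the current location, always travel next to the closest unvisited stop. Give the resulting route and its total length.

D → [Z:7 / G:10 / L:16 / A:17 / N:21 / H:26] → Z (7)
Z → [L:11 / G:12 / A:16 / N:20 / H:25] → L (11)
L → [G:6 / A:13 / N:17 / H:22] → G (6)
G → [A:7 / N:11 / H:16] → A (7)
A → [H:9 / N:18] → H (9)
H → [N:27] → N (27)
Return N→D: 21.
Total = 7 + 11 + 6 + 7 + 9 + 27 + 21 = 88.

88 along D → Z → L → G → A → H → N → D.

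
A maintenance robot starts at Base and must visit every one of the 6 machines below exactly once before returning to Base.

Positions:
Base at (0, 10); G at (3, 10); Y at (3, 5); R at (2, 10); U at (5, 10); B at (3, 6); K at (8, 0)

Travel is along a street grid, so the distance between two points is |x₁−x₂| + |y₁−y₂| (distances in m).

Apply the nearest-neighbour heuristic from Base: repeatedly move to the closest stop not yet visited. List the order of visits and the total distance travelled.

From Base: distances to unvisited — R=2, G=3, U=5, B=7, Y=8, K=18. Nearest is R (2).
From R: distances to unvisited — G=1, U=3, B=5, Y=6, K=16. Nearest is G (1).
From G: distances to unvisited — U=2, B=4, Y=5, K=15. Nearest is U (2).
From U: distances to unvisited — B=6, Y=7, K=13. Nearest is B (6).
From B: distances to unvisited — Y=1, K=11. Nearest is Y (1).
From Y: distances to unvisited — K=10. Nearest is K (10).
Return K→Base: 18.
Total = 2 + 1 + 2 + 6 + 1 + 10 + 18 = 40.

Total distance 40 m via the nearest-neighbour route Base → R → G → U → B → Y → K → Base.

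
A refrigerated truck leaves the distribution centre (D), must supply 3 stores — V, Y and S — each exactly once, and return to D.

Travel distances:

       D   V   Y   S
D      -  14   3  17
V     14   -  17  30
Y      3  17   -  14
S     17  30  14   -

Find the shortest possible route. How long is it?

With 3 stops there are 3!/2 = 3 distinct round trips (a route and its reverse cost the same).
D→V→Y→S→D: 14+17+14+17 = 62
D→V→S→Y→D: 14+30+14+3 = 61
D→Y→V→S→D: 3+17+30+17 = 67
The minimum is 61.
One optimal route: D → V → S → Y → D (or its reverse).

61 — the shortest possible round trip.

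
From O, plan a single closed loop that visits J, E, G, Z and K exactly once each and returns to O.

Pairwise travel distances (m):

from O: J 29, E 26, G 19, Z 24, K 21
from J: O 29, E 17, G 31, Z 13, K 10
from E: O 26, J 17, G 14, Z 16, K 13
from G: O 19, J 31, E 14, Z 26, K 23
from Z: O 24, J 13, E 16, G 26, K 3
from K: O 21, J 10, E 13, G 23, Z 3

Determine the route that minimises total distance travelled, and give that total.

87 m — the shortest possible round trip.

O - J - E - G - Z - K - O: 29+17+14+26+3+21 = 110
O - J - E - G - K - Z - O: 29+17+14+23+3+24 = 110
O - J - E - Z - G - K - O: 29+17+16+26+23+21 = 132
O - J - E - Z - K - G - O: 29+17+16+3+23+19 = 107
O - J - E - K - G - Z - O: 29+17+13+23+26+24 = 132
O - J - E - K - Z - G - O: 29+17+13+3+26+19 = 107
O - J - G - E - Z - K - O: 29+31+14+16+3+21 = 114
O - J - G - E - K - Z - O: 29+31+14+13+3+24 = 114
O - J - G - Z - E - K - O: 29+31+26+16+13+21 = 136
O - J - G - Z - K - E - O: 29+31+26+3+13+26 = 128
O - J - G - K - E - Z - O: 29+31+23+13+16+24 = 136
O - J - G - K - Z - E - O: 29+31+23+3+16+26 = 128
O - J - Z - E - G - K - O: 29+13+16+14+23+21 = 116
O - J - Z - E - K - G - O: 29+13+16+13+23+19 = 113
… (46 more)
O - G - E - J - Z - K - O: 19+14+17+13+3+21 = 87  ← best
The minimum is 87.
One optimal route: O → G → E → J → Z → K → O (or its reverse).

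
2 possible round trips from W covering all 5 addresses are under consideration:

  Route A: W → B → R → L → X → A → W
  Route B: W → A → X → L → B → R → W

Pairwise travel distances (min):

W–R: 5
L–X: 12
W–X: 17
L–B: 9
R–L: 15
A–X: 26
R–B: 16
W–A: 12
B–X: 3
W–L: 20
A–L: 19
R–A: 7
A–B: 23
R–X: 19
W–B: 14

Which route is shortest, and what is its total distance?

Route A: 14 + 16 + 15 + 12 + 26 + 12 = 95
Route B: 12 + 26 + 12 + 9 + 16 + 5 = 80

Shortest is Route B, total 80 min.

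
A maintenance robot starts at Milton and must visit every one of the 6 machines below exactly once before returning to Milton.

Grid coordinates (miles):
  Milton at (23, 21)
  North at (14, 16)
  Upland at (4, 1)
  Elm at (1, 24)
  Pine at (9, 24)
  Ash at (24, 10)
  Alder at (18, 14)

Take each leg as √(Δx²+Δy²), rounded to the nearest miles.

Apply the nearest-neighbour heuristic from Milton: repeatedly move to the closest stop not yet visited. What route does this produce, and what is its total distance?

Milton → [Alder:9 / North:10 / Ash:11 / Pine:14 / Elm:22 / Upland:28] → Alder (9)
Alder → [North:4 / Ash:7 / Pine:13 / Upland:19 / Elm:20] → North (4)
North → [Pine:9 / Ash:12 / Elm:15 / Upland:18] → Pine (9)
Pine → [Elm:8 / Ash:21 / Upland:24] → Elm (8)
Elm → [Upland:23 / Ash:27] → Upland (23)
Upland → [Ash:22] → Ash (22)
Return Ash→Milton: 11.
Total = 9 + 4 + 9 + 8 + 23 + 22 + 11 = 86.

Total distance 86 miles via the nearest-neighbour route Milton → Alder → North → Pine → Elm → Upland → Ash → Milton.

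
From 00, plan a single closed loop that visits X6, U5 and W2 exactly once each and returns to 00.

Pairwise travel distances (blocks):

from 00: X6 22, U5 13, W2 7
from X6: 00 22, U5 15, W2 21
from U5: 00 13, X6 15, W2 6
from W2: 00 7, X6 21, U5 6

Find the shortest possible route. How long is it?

50 blocks — the shortest possible round trip.

With 3 stops there are 3!/2 = 3 distinct round trips (a route and its reverse cost the same).
00 → X6 → U5 → W2 → 00: 22+15+6+7 = 50
00 → X6 → W2 → U5 → 00: 22+21+6+13 = 62
00 → U5 → X6 → W2 → 00: 13+15+21+7 = 56
The minimum is 50.
One optimal route: 00 → X6 → U5 → W2 → 00 (or its reverse).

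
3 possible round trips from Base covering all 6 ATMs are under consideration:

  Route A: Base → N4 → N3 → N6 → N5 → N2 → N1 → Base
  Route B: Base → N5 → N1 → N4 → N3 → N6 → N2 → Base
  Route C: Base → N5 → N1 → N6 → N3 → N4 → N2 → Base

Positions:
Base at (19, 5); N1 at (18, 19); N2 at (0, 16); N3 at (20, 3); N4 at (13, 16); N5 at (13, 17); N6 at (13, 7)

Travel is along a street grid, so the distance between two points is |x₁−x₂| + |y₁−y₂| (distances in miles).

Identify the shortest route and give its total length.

Shortest is Route A, total 108 miles.

Route A: 17 + 20 + 11 + 10 + 14 + 21 + 15 = 108
Route B: 18 + 7 + 8 + 20 + 11 + 22 + 30 = 116
Route C: 18 + 7 + 17 + 11 + 20 + 13 + 30 = 116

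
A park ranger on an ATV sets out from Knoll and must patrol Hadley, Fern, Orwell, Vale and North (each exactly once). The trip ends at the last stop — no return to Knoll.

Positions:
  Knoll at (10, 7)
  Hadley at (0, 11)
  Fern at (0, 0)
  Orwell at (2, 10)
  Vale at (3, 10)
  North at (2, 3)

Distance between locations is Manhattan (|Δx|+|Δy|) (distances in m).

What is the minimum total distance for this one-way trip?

There are 5! = 120 possible orderings.
Knoll - Hadley - Fern - Orwell - Vale - North: 14+11+12+1+8 = 46
Knoll - Hadley - Fern - Orwell - North - Vale: 14+11+12+7+8 = 52
Knoll - Hadley - Fern - Vale - Orwell - North: 14+11+13+1+7 = 46
Knoll - Hadley - Fern - Vale - North - Orwell: 14+11+13+8+7 = 53
Knoll - Hadley - Fern - North - Orwell - Vale: 14+11+5+7+1 = 38
Knoll - Hadley - Fern - North - Vale - Orwell: 14+11+5+8+1 = 39
Knoll - Hadley - Orwell - Fern - Vale - North: 14+3+12+13+8 = 50
Knoll - Hadley - Orwell - Fern - North - Vale: 14+3+12+5+8 = 42
Knoll - Hadley - Orwell - Vale - Fern - North: 14+3+1+13+5 = 36
Knoll - Hadley - Orwell - Vale - North - Fern: 14+3+1+8+5 = 31
Knoll - Hadley - Orwell - North - Fern - Vale: 14+3+7+5+13 = 42
Knoll - Hadley - Orwell - North - Vale - Fern: 14+3+7+8+13 = 45
Knoll - Hadley - Vale - Fern - Orwell - North: 14+4+13+12+7 = 50
Knoll - Hadley - Vale - Fern - North - Orwell: 14+4+13+5+7 = 43
… (106 more)
Knoll - Vale - Hadley - Orwell - North - Fern: 10+4+3+7+5 = 29  ← best
The minimum is 29.
One shortest path: Knoll → Vale → Hadley → Orwell → North → Fern.

29 m — the minimum one-way total.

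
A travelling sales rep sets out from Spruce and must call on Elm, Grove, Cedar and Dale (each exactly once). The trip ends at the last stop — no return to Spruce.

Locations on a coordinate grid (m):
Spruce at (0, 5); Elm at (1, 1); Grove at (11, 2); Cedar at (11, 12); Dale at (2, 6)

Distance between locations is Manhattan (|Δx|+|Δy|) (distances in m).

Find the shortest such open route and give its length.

30 m — the minimum one-way total.

There are 4! = 24 possible orderings.
Spruce → Elm → Grove → Cedar → Dale: 5+11+10+15 = 41
Spruce → Elm → Grove → Dale → Cedar: 5+11+13+15 = 44
Spruce → Elm → Cedar → Grove → Dale: 5+21+10+13 = 49
Spruce → Elm → Cedar → Dale → Grove: 5+21+15+13 = 54
Spruce → Elm → Dale → Grove → Cedar: 5+6+13+10 = 34
Spruce → Elm → Dale → Cedar → Grove: 5+6+15+10 = 36
Spruce → Grove → Elm → Cedar → Dale: 14+11+21+15 = 61
Spruce → Grove → Elm → Dale → Cedar: 14+11+6+15 = 46
Spruce → Grove → Cedar → Elm → Dale: 14+10+21+6 = 51
Spruce → Grove → Cedar → Dale → Elm: 14+10+15+6 = 45
Spruce → Grove → Dale → Elm → Cedar: 14+13+6+21 = 54
Spruce → Grove → Dale → Cedar → Elm: 14+13+15+21 = 63
Spruce → Cedar → Elm → Grove → Dale: 18+21+11+13 = 63
Spruce → Cedar → Elm → Dale → Grove: 18+21+6+13 = 58
… (10 more)
Spruce → Dale → Elm → Grove → Cedar: 3+6+11+10 = 30  ← best
The minimum is 30.
One shortest path: Spruce → Dale → Elm → Grove → Cedar.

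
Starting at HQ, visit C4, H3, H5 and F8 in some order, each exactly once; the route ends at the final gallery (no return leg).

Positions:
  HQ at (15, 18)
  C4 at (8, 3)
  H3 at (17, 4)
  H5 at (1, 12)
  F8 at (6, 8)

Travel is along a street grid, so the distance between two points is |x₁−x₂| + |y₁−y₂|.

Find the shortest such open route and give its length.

Shortest open route: 42.

There are 4! = 24 possible orderings.
HQ→C4→H3→H5→F8: 22+10+24+9 = 65
HQ→C4→H3→F8→H5: 22+10+15+9 = 56
HQ→C4→H5→H3→F8: 22+16+24+15 = 77
HQ→C4→H5→F8→H3: 22+16+9+15 = 62
HQ→C4→F8→H3→H5: 22+7+15+24 = 68
HQ→C4→F8→H5→H3: 22+7+9+24 = 62
HQ→H3→C4→H5→F8: 16+10+16+9 = 51
HQ→H3→C4→F8→H5: 16+10+7+9 = 42
HQ→H3→H5→C4→F8: 16+24+16+7 = 63
HQ→H3→H5→F8→C4: 16+24+9+7 = 56
HQ→H3→F8→C4→H5: 16+15+7+16 = 54
HQ→H3→F8→H5→C4: 16+15+9+16 = 56
HQ→H5→C4→H3→F8: 20+16+10+15 = 61
HQ→H5→C4→F8→H3: 20+16+7+15 = 58
… (10 more)
The minimum is 42.
One shortest path: HQ → H3 → C4 → F8 → H5.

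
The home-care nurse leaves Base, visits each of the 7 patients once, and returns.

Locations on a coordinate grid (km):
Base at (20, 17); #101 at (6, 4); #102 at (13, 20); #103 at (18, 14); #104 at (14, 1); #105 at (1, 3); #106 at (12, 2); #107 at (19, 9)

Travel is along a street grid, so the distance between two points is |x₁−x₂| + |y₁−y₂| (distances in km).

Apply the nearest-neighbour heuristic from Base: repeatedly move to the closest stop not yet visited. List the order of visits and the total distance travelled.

Base → [#103:5 / #107:9 / #102:10 / #104:22 / #106:23 / #101:27 / #105:33] → #103 (5)
#103 → [#107:6 / #102:11 / #104:17 / #106:18 / #101:22 / #105:28] → #107 (6)
#107 → [#104:13 / #106:14 / #102:17 / #101:18 / #105:24] → #104 (13)
#104 → [#106:3 / #101:11 / #105:15 / #102:20] → #106 (3)
#106 → [#101:8 / #105:12 / #102:19] → #101 (8)
#101 → [#105:6 / #102:23] → #105 (6)
#105 → [#102:29] → #102 (29)
Return #102→Base: 10.
Total = 5 + 6 + 13 + 3 + 8 + 6 + 29 + 10 = 80.

80 km along Base → #103 → #107 → #104 → #106 → #101 → #105 → #102 → Base.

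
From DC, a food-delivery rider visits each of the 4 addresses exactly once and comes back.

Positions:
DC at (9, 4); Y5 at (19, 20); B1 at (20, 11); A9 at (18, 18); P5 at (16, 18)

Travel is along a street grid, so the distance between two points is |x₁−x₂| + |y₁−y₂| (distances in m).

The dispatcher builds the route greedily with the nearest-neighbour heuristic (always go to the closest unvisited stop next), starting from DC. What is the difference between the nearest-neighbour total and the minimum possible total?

From DC: B1=18, P5=21, A9=23, Y5=26 → choose B1 (18).
From B1: A9=9, Y5=10, P5=11 → choose A9 (9).
From A9: P5=2, Y5=3 → choose P5 (2).
From P5: Y5=5 → choose Y5 (5).
NN route DC → B1 → A9 → P5 → Y5 → DC costs 60.
Optimal: DC → B1 → Y5 → A9 → P5 → DC costs 54 (by enumerating all 12 distinct tours).
Excess = 60 − 54 = 6.

6 m longer than the optimal tour.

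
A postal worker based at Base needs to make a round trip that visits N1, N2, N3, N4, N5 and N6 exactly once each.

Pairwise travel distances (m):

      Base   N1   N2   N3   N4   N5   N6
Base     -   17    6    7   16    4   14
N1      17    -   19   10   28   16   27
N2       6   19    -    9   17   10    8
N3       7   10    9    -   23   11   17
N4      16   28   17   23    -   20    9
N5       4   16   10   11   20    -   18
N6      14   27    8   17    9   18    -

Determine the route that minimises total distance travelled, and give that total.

72 m — the shortest possible round trip.

With 6 stops there are 6!/2 = 360 distinct round trips (a route and its reverse cost the same).
Base→N1→N2→N3→N4→N5→N6→Base: 17+19+9+23+20+18+14 = 120
Base→N1→N2→N3→N4→N6→N5→Base: 17+19+9+23+9+18+4 = 99
Base→N1→N2→N3→N5→N4→N6→Base: 17+19+9+11+20+9+14 = 99
Base→N1→N2→N3→N5→N6→N4→Base: 17+19+9+11+18+9+16 = 99
Base→N1→N2→N3→N6→N4→N5→Base: 17+19+9+17+9+20+4 = 95
Base→N1→N2→N3→N6→N5→N4→Base: 17+19+9+17+18+20+16 = 116
Base→N1→N2→N4→N3→N5→N6→Base: 17+19+17+23+11+18+14 = 119
Base→N1→N2→N4→N3→N6→N5→Base: 17+19+17+23+17+18+4 = 115
… (352 more)
Base→N4→N6→N2→N3→N1→N5→Base: 16+9+8+9+10+16+4 = 72  ← best
The minimum is 72.
One optimal route: Base → N4 → N6 → N2 → N3 → N1 → N5 → Base (or its reverse).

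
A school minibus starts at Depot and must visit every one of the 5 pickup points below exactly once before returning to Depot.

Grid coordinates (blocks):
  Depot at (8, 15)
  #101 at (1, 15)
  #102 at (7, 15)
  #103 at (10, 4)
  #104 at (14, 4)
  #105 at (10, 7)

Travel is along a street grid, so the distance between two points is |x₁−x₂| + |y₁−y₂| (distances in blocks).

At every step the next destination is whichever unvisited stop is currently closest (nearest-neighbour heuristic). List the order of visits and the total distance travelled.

Total distance 48 blocks via the nearest-neighbour route Depot → #102 → #101 → #105 → #103 → #104 → Depot.

Depot → [#102:1 / #101:7 / #105:10 / #103:13 / #104:17] → #102 (1)
#102 → [#101:6 / #105:11 / #103:14 / #104:18] → #101 (6)
#101 → [#105:17 / #103:20 / #104:24] → #105 (17)
#105 → [#103:3 / #104:7] → #103 (3)
#103 → [#104:4] → #104 (4)
Return #104→Depot: 17.
Total = 1 + 6 + 17 + 3 + 4 + 17 = 48.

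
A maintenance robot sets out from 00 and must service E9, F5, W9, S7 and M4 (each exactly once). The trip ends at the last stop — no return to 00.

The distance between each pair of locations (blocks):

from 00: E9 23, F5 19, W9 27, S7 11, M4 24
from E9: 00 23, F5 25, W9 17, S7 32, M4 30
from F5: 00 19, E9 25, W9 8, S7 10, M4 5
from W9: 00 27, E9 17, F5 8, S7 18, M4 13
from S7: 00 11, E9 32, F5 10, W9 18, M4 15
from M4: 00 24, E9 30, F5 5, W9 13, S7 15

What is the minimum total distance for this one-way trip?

There are 5! = 120 possible orderings.
00 → E9 → F5 → W9 → S7 → M4: 23+25+8+18+15 = 89
00 → E9 → F5 → W9 → M4 → S7: 23+25+8+13+15 = 84
00 → E9 → F5 → S7 → W9 → M4: 23+25+10+18+13 = 89
00 → E9 → F5 → S7 → M4 → W9: 23+25+10+15+13 = 86
00 → E9 → F5 → M4 → W9 → S7: 23+25+5+13+18 = 84
00 → E9 → F5 → M4 → S7 → W9: 23+25+5+15+18 = 86
00 → E9 → W9 → F5 → S7 → M4: 23+17+8+10+15 = 73
00 → E9 → W9 → F5 → M4 → S7: 23+17+8+5+15 = 68
00 → E9 → W9 → S7 → F5 → M4: 23+17+18+10+5 = 73
00 → E9 → W9 → S7 → M4 → F5: 23+17+18+15+5 = 78
00 → E9 → W9 → M4 → F5 → S7: 23+17+13+5+10 = 68
00 → E9 → W9 → M4 → S7 → F5: 23+17+13+15+10 = 78
00 → E9 → S7 → F5 → W9 → M4: 23+32+10+8+13 = 86
00 → E9 → S7 → F5 → M4 → W9: 23+32+10+5+13 = 83
… (106 more)
00 → S7 → F5 → M4 → W9 → E9: 11+10+5+13+17 = 56  ← best
The minimum is 56.
One shortest path: 00 → S7 → F5 → M4 → W9 → E9.

56 blocks — the minimum one-way total.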